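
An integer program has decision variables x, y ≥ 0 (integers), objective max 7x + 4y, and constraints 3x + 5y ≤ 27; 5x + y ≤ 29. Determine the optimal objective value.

43

Relaxing integrality, the LP optimum is 46.27 at (x,y) = (5.36, 2.18), which is not an integer point.
(x,y)=(5,2): 3·5+5·2=25≤27, 5·5+1·2=27≤29, objective 43.
(x,y)=(4,3): 3·4+5·3=27≤27, 5·4+1·3=23≤29, objective 40.
(x,y)=(5,1): 3·5+5·1=20≤27, 5·5+1·1=26≤29, objective 39.
No feasible integer point exceeds 43.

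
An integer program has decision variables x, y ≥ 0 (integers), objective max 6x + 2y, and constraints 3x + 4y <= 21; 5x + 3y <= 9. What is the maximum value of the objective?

8

The continuous relaxation peaks at (1.8, 0) with value 10.80; rounding to a feasible lattice point costs some objective.
(x,y)=(1,1): 3·1+4·1=7≤21, 5·1+3·1=8≤9, objective 8.
(x,y)=(1,0): 3·1+4·0=3≤21, 5·1+3·0=5≤9, objective 6.
(x,y)=(0,2): 3·0+4·2=8≤21, 5·0+3·2=6≤9, objective 4.
No feasible integer point exceeds 8.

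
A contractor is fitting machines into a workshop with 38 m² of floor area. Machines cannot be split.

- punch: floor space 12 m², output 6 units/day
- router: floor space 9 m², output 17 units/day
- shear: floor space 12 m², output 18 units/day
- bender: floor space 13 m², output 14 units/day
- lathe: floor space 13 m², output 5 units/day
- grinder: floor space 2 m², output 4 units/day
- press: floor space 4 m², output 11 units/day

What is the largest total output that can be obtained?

router + shear + bender + grinder: floor space 9 + 12 + 13 + 2 = 36 ≤ 38, output 17 + 18 + 14 + 4 = 53.
router + shear + bender + press: floor space 9 + 12 + 13 + 4 = 38 ≤ 38, output 17 + 18 + 14 + 11 = 60.
Best is router, shear, bender, and press with total output 60.

60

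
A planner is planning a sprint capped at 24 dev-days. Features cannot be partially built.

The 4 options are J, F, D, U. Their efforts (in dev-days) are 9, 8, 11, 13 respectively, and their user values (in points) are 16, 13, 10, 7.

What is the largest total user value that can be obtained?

Take J and F: effort 9 + 8 = 17 ≤ 24, user value 16 + 13 = 29.
No other feasible combination does better.

29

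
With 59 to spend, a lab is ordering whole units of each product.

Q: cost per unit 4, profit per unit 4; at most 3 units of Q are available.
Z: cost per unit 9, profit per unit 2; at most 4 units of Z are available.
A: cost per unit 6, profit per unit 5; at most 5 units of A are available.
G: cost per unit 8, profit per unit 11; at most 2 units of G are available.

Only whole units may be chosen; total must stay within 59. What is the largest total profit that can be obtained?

Take 3×Q, 5×A, and 2×G: cost 58 ≤ 59, profit 3·4 + 5·5 + 2·11 = 59.
G has the best ratio (11/8) and is taken to its limit of 2; remaining capacity is filled optimally with the others.

59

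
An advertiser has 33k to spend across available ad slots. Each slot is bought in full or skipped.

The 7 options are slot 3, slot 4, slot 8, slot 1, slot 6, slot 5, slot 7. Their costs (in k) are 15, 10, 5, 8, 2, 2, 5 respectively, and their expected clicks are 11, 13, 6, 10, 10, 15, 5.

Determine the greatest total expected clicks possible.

59

This is a 0-1 knapsack instance.
slot 4 + slot 8 + slot 1 + slot 6 + slot 5: cost 10 + 5 + 8 + 2 + 2 = 27 ≤ 33, expected clicks 13 + 6 + 10 + 10 + 15 = 54.
slot 4 + slot 8 + slot 1 + slot 6 + slot 5 + slot 7: cost 10 + 5 + 8 + 2 + 2 + 5 = 32 ≤ 33, expected clicks 13 + 6 + 10 + 10 + 15 + 5 = 59.
Best is slot 4, slot 8, slot 1, slot 6, slot 5, and slot 7 with total expected clicks 59.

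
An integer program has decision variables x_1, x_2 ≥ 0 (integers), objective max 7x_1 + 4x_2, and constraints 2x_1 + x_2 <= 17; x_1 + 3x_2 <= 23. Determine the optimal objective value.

62

Relaxing integrality, the LP optimum is 62.40 at (x_1,x_2) = (5.6, 5.8), which is not an integer point.
(x_1,x_2)=(6,5) is feasible, giving 62.
(x_1,x_2)=(5,6) is feasible, giving 59.
(x_1,x_2)=(6,4) is feasible, giving 58.
The best lattice point is (6,5), giving 62.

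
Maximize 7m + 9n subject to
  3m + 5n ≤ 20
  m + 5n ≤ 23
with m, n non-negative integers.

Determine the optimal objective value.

44

The continuous relaxation peaks at (6.67, 0) with value 46.67; rounding to a feasible lattice point costs some objective.
(m,n)=(5,1) is feasible, giving 44.
(m,n)=(6,0) is feasible, giving 42.
(m,n)=(4,1) is feasible, giving 37.
(m,n)=(5,0) is feasible, giving 35.
The best lattice point is (5,1), giving 44.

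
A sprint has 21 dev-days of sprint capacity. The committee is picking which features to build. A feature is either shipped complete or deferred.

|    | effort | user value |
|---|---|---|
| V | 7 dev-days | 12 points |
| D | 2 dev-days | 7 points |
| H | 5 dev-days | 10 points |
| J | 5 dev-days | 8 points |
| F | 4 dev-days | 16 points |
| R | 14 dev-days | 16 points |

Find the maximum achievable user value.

Take V, H, J, and F: effort 7 + 5 + 5 + 4 = 21 ≤ 21, user value 12 + 10 + 8 + 16 = 46.
No other feasible combination does better.

46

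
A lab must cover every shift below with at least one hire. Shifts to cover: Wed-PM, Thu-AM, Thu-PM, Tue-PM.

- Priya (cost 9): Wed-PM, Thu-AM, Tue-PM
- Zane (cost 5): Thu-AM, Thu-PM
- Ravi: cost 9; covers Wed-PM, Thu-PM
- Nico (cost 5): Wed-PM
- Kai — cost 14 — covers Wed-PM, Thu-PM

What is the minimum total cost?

This is an integer covering problem.
Choose Priya and Zane: together they cover Wed-PM, Thu-AM, Thu-PM, Tue-PM — every shift.
Total cost: 9 + 5 = 14.

14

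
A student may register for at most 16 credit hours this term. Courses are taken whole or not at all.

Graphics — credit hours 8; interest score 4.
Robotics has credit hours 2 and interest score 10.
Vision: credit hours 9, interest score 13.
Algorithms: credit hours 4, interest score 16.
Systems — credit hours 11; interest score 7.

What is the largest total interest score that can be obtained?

Allowing fractional choices, the relaxed optimum would be about 39.6, but courses are indivisible.
Robotics + Vision + Algorithms: credit hours 2 + 9 + 4 = 15 ≤ 16, interest score 10 + 13 + 16 = 39.
Vision + Algorithms: credit hours 9 + 4 = 13 ≤ 16, interest score 13 + 16 = 29.
Graphics + Robotics + Algorithms: credit hours 8 + 2 + 4 = 14 ≤ 16, interest score 4 + 10 + 16 = 30.
Best is Robotics, Vision, and Algorithms with total interest score 39.

39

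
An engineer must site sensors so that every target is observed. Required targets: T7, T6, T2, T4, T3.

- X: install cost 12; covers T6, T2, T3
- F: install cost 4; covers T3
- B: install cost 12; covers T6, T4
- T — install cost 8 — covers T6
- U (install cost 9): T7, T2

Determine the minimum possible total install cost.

The greedy cost-per-new-target heuristic would pick X, U, and B for 33, but a cheaper cover exists.
Choose F, B, and U: together they cover T7, T6, T2, T4, T3 — every target.
Total install cost: 4 + 12 + 9 = 25.
No cover costs less than 25.

25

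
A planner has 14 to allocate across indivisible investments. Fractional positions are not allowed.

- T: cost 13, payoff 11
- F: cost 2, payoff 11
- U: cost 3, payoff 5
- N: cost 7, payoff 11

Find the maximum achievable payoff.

27

F + U: cost 2 + 3 = 5 ≤ 14, payoff 11 + 5 = 16.
F + U + N: cost 2 + 3 + 7 = 12 ≤ 14, payoff 11 + 5 + 11 = 27.
F + N: cost 2 + 7 = 9 ≤ 14, payoff 11 + 11 = 22.
Best is F, U, and N with total payoff 27.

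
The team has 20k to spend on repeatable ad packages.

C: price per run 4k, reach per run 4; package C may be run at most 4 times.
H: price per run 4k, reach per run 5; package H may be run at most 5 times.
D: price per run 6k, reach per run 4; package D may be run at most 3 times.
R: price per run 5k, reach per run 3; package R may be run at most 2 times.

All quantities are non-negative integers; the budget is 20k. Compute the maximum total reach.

25

This is a bounded integer knapsack.
H has the best ratio (5/4); taking only H gives at most 5×5 = 25 (stopped by the price limit).
Optimal: 5×H: price 20 ≤ 20, reach 5·5 = 25.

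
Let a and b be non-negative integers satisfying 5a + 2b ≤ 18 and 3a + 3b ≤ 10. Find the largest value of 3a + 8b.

24

The continuous relaxation peaks at (0, 3.33) with value 26.67; rounding to a feasible lattice point costs some objective.
(a,b)=(0,3): 5·0+2·3=6≤18, 3·0+3·3=9≤10, objective 24.
(a,b)=(1,2): 5·1+2·2=9≤18, 3·1+3·2=9≤10, objective 19.
(a,b)=(0,2): 5·0+2·2=4≤18, 3·0+3·2=6≤10, objective 16.
Maximum is 24 at (a,b)=(0,3).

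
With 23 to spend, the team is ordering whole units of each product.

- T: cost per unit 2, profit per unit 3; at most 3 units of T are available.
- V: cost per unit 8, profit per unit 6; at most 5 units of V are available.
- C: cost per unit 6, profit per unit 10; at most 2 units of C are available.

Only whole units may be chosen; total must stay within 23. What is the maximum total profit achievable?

29

C has the best ratio (10/6); taking only C gives at most 2×10 = 20 (stopped by the supply cap of 2).
Mixing does better — 1×T, 1×V, and 2×C: cost 22 ≤ 23, profit 1·3 + 1·6 + 2·10 = 29.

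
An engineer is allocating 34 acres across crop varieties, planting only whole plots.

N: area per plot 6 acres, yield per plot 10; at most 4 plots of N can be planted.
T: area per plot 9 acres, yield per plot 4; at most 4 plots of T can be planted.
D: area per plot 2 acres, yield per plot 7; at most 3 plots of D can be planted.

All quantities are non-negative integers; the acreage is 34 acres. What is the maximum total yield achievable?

D has the best ratio (7/2); taking only D gives at most 3×7 = 21 (stopped by the supply cap of 3).
Mixing does better — 4×N and 3×D: area 30 ≤ 34, yield 4·10 + 3·7 = 61.

61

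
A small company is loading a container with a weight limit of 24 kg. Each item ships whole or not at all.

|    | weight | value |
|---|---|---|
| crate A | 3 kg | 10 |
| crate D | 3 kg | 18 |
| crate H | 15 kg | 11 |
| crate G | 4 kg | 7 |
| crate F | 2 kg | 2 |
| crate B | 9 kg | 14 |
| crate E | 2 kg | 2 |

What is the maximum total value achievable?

This is a 0-1 knapsack instance.
Take crate A, crate D, crate G, crate F, crate B, and crate E: weight 3 + 3 + 4 + 2 + 9 + 2 = 23 ≤ 24, value 10 + 18 + 7 + 2 + 14 + 2 = 53.
No other feasible combination does better.

53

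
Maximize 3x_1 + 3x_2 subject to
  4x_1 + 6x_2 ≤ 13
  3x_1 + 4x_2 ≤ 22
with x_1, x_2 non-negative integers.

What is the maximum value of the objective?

9

The continuous relaxation peaks at (3.25, 0) with value 9.75; rounding to a feasible lattice point costs some objective.
(x_1,x_2)=(3,0) is feasible, giving 9.
(x_1,x_2)=(2,0) is feasible, giving 6.
The best lattice point is (3,0), giving 9.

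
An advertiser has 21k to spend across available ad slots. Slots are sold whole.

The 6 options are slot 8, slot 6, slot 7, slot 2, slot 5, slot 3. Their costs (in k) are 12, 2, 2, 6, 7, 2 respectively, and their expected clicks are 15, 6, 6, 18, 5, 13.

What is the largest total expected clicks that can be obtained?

48

slot 6 + slot 7 + slot 2 + slot 5 + slot 3: cost 2 + 2 + 6 + 7 + 2 = 19 ≤ 21, expected clicks 6 + 6 + 18 + 5 + 13 = 48.
slot 8 + slot 2 + slot 3: cost 12 + 6 + 2 = 20 ≤ 21, expected clicks 15 + 18 + 13 = 46.
Best is slot 6, slot 7, slot 2, slot 5, and slot 3 with total expected clicks 48.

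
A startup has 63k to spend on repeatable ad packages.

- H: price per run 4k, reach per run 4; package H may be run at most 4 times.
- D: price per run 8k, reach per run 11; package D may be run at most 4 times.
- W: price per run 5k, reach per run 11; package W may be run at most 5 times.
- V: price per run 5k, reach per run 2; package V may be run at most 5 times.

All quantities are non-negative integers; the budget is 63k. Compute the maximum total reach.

103

Take 1×H, 4×D, and 5×W: price 61 ≤ 63, reach 1·4 + 4·11 + 5·11 = 103.
W has the best ratio (11/5) and is taken to its limit of 5; remaining capacity is filled optimally with the others.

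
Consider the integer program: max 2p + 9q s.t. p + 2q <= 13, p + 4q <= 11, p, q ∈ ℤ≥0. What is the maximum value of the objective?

(p,q)=(3,2) is feasible, giving 24.
(p,q)=(2,2) is feasible, giving 22.
(p,q)=(1,2) is feasible, giving 20.
(p,q)=(0,2) is feasible, giving 18.
No feasible integer point exceeds 24.

24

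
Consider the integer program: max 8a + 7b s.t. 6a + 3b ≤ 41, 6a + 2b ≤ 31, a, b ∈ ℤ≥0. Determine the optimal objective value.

91

Relaxing integrality, the LP optimum is 95.67 at (a,b) = (0, 13.7), which is not an integer point.
(a,b)=(0,13): 6·0+3·13=39≤41, 6·0+2·13=26≤31, objective 91.
(a,b)=(0,12): 6·0+3·12=36≤41, 6·0+2·12=24≤31, objective 84.
Maximum is 91 at (a,b)=(0,13).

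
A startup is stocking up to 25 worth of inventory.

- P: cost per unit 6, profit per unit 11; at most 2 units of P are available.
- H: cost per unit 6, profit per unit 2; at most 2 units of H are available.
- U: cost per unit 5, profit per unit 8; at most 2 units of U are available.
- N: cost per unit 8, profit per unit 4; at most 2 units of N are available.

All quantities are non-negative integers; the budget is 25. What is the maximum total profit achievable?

38

Take 2×P and 2×U: cost 22 ≤ 25, profit 2·11 + 2·8 = 38.
P has the best ratio (11/6) and is taken to its limit of 2; remaining capacity is filled optimally with the others.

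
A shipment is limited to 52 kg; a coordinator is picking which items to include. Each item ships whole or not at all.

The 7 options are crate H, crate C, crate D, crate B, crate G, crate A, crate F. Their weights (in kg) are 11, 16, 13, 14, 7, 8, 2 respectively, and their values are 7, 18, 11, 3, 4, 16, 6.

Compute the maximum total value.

Allowing fractional choices, the relaxed optimum would be about 59.1, but items are indivisible.
crate H + crate C + crate D + crate A: weight 11 + 16 + 13 + 8 = 48 ≤ 52, value 7 + 18 + 11 + 16 = 52.
crate C + crate D + crate G + crate A + crate F: weight 16 + 13 + 7 + 8 + 2 = 46 ≤ 52, value 18 + 11 + 4 + 16 + 6 = 55.
crate H + crate C + crate D + crate A + crate F: weight 11 + 16 + 13 + 8 + 2 = 50 ≤ 52, value 7 + 18 + 11 + 16 + 6 = 58.
Best is crate H, crate C, crate D, crate A, and crate F with total value 58.

58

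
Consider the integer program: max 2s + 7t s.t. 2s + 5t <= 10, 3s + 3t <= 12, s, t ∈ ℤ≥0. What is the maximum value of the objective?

(s,t)=(0,2): 2·0+5·2=10≤10, 3·0+3·2=6≤12, objective 14.
(s,t)=(1,1): 2·1+5·1=7≤10, 3·1+3·1=6≤12, objective 9.
(s,t)=(0,1): 2·0+5·1=5≤10, 3·0+3·1=3≤12, objective 7.
The best lattice point is (0,2), giving 14.

14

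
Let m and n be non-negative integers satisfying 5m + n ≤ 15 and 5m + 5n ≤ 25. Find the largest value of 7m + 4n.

26

The continuous relaxation peaks at (2.5, 2.5) with value 27.50; rounding to a feasible lattice point costs some objective.
(m,n)=(2,3): 5·2+1·3=13≤15, 5·2+5·3=25≤25, objective 26.
(m,n)=(1,4): 5·1+1·4=9≤15, 5·1+5·4=25≤25, objective 23.
(m,n)=(2,2): 5·2+1·2=12≤15, 5·2+5·2=20≤25, objective 22.
The best lattice point is (2,3), giving 26.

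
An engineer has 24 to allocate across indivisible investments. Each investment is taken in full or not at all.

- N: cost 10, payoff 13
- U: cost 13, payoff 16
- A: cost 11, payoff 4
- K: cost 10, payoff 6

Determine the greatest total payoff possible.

This is a 0-1 knapsack instance.
Allowing fractional choices, the relaxed optimum would be about 29.6, but investments are indivisible.
N + U: cost 10 + 13 = 23 ≤ 24, payoff 13 + 16 = 29.
U + K: cost 13 + 10 = 23 ≤ 24, payoff 16 + 6 = 22.
Best is N and U with total payoff 29.

29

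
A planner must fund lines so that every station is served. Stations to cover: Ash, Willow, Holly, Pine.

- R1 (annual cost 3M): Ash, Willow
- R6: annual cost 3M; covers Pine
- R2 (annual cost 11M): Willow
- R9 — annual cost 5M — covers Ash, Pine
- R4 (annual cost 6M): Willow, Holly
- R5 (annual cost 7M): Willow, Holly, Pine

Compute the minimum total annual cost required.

10

The greedy cost-per-new-station heuristic would pick R1, R6, and R4 for 12, but a cheaper cover exists.
Choose R1 and R5: together they cover Ash, Willow, Holly, Pine — every station.
Total annual cost: 3 + 7 = 10.
No cover costs less than 10.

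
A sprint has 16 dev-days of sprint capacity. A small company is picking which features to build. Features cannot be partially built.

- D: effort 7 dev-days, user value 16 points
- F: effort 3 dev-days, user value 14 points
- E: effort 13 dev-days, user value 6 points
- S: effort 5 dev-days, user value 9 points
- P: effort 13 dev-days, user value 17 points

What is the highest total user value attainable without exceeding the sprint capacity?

39

D + F: effort 7 + 3 = 10 ≤ 16, user value 16 + 14 = 30.
D + F + S: effort 7 + 3 + 5 = 15 ≤ 16, user value 16 + 14 + 9 = 39.
F + P: effort 3 + 13 = 16 ≤ 16, user value 14 + 17 = 31.
Best is D, F, and S with total user value 39.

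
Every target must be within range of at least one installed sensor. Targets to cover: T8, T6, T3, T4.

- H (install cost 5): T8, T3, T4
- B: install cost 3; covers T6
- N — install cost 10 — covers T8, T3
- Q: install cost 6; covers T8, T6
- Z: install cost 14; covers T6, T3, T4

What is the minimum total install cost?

8

Choose H and B: together they cover T8, T6, T3, T4 — every target.
Total install cost: 5 + 3 = 8.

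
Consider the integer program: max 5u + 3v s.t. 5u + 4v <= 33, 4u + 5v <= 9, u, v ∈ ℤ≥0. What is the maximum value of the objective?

Relaxing integrality, the LP optimum is 11.25 at (u,v) = (2.25, 0), which is not an integer point.
(u,v)=(2,0): 5·2+4·0=10≤33, 4·2+5·0=8≤9, objective 10.
(u,v)=(1,1): 5·1+4·1=9≤33, 4·1+5·1=9≤9, objective 8.
The best lattice point is (2,0), giving 10.

10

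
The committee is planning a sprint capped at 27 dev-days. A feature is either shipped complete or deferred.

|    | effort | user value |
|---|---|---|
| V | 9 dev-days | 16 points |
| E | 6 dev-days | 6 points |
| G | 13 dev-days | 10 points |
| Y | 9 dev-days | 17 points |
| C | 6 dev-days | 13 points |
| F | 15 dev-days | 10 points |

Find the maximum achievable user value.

This is a 0-1 knapsack instance.
Allowing fractional choices, the relaxed optimum would be about 49.0, but features are indivisible.
V + E + Y: effort 9 + 6 + 9 = 24 ≤ 27, user value 16 + 6 + 17 = 39.
V + Y + C: effort 9 + 9 + 6 = 24 ≤ 27, user value 16 + 17 + 13 = 46.
E + Y + C: effort 6 + 9 + 6 = 21 ≤ 27, user value 6 + 17 + 13 = 36.
Best is V, Y, and C with total user value 46.

46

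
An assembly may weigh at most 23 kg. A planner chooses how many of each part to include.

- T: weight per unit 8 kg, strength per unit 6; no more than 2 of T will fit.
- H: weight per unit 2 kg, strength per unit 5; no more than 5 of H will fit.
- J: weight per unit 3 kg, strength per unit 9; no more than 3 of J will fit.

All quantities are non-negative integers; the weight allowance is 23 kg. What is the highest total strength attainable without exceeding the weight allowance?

This is a bounded integer knapsack.
Take 5×H and 3×J: weight 19 ≤ 23, strength 5·5 + 3·9 = 52.
J has the best ratio (9/3) and is taken to its limit of 3; remaining capacity is filled optimally with the others.

52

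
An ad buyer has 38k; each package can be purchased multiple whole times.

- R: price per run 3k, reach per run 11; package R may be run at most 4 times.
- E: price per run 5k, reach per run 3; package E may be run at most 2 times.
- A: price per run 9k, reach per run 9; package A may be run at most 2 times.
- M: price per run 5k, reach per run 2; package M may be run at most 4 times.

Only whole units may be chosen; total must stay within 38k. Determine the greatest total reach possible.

65

R has the best ratio (11/3); taking only R gives at most 4×11 = 44 (stopped by the supply cap of 4).
Mixing does better — 4×R, 1×E, and 2×A: price 35 ≤ 38, reach 4·11 + 1·3 + 2·9 = 65.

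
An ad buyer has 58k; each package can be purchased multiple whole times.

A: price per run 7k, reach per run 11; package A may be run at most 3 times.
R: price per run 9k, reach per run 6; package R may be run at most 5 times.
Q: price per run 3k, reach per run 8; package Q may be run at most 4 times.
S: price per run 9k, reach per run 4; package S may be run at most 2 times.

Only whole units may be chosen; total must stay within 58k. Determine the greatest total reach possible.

77

This is a bounded integer knapsack.
Q has the best ratio (8/3); taking only Q gives at most 4×8 = 32 (stopped by the supply cap of 4).
Mixing does better — 3×A, 2×R, and 4×Q: price 51 ≤ 58, reach 3·11 + 2·6 + 4·8 = 77.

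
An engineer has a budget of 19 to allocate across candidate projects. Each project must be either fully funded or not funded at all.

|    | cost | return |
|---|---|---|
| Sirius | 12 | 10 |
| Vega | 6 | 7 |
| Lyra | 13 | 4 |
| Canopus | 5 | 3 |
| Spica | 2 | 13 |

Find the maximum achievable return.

This is a 0-1 knapsack instance.
Take Sirius, Canopus, and Spica: cost 12 + 5 + 2 = 19 ≤ 19, return 10 + 3 + 13 = 26.
No other feasible combination does better.

26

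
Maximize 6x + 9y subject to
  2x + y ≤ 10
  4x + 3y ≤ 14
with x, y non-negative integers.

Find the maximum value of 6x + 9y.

36

The continuous relaxation peaks at (0, 4.67) with value 42.00; rounding to a feasible lattice point costs some objective.
(x,y)=(0,4): 2·0+1·4=4≤10, 4·0+3·4=12≤14, objective 36.
(x,y)=(1,3): 2·1+1·3=5≤10, 4·1+3·3=13≤14, objective 33.
Maximum is 36 at (x,y)=(0,4).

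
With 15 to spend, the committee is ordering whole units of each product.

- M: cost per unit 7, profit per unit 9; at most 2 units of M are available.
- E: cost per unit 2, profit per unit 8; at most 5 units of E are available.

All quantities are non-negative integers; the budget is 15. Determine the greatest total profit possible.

41

1×M and 4×E: cost 15 ≤ 15, profit 1·9 + 4·8 = 41.
5×E: cost 10 ≤ 15, profit 5·8 = 40.
Best is 41.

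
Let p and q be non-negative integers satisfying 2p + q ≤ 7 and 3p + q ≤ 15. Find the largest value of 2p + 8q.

(p,q)=(0,7): 2·0+1·7=7≤7, 3·0+1·7=7≤15, objective 56.
(p,q)=(0,6): 2·0+1·6=6≤7, 3·0+1·6=6≤15, objective 48.
The best lattice point is (0,7), giving 56.

56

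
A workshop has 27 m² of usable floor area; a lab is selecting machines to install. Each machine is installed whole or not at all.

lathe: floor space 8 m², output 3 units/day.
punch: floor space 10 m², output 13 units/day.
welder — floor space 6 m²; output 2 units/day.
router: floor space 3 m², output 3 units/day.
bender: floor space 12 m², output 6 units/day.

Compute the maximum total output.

22

Allowing fractional choices, the relaxed optimum would be about 22.8, but machines are indivisible.
lathe + punch + router: floor space 8 + 10 + 3 = 21 ≤ 27, output 3 + 13 + 3 = 19.
punch + router + bender: floor space 10 + 3 + 12 = 25 ≤ 27, output 13 + 3 + 6 = 22.
lathe + punch + welder + router: floor space 8 + 10 + 6 + 3 = 27 ≤ 27, output 3 + 13 + 2 + 3 = 21.
Best is punch, router, and bender with total output 22.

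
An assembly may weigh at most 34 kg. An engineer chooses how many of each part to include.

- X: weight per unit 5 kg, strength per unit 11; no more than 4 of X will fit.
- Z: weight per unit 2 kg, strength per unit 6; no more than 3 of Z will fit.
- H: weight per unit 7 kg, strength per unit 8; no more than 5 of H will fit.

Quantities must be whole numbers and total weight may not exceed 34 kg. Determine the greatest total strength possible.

70

4×X, 2×Z, and 1×H: weight 31 ≤ 34, strength 4·11 + 2·6 + 1·8 = 64.
4×X, 3×Z, and 1×H: weight 33 ≤ 34, strength 4·11 + 3·6 + 1·8 = 70.
Best is 70.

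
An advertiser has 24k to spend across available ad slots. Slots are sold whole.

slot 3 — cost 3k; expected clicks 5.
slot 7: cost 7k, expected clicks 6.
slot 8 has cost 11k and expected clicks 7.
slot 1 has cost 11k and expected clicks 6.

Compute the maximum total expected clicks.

18

Allowing fractional choices, the relaxed optimum would be about 19.6, but ad slots are indivisible.
slot 3 + slot 7 + slot 1: cost 3 + 7 + 11 = 21 ≤ 24, expected clicks 5 + 6 + 6 = 17.
slot 7 + slot 8: cost 7 + 11 = 18 ≤ 24, expected clicks 6 + 7 = 13.
slot 3 + slot 7 + slot 8: cost 3 + 7 + 11 = 21 ≤ 24, expected clicks 5 + 6 + 7 = 18.
Best is slot 3, slot 7, and slot 8 with total expected clicks 18.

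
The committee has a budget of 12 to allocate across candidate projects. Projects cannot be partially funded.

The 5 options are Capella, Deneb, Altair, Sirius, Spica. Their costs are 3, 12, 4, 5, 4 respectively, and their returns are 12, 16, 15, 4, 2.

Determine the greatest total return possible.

31

Take Capella, Altair, and Sirius: cost 3 + 4 + 5 = 12 ≤ 12, return 12 + 15 + 4 = 31.
No other feasible combination does better.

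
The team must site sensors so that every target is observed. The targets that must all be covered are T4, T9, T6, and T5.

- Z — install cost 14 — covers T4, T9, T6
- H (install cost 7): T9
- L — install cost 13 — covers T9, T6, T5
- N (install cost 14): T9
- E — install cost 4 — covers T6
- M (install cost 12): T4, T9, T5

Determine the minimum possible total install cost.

This is an integer covering problem.
Choose E and M: together they cover T4, T9, T6, T5 — every target.
Total install cost: 4 + 12 = 16.

16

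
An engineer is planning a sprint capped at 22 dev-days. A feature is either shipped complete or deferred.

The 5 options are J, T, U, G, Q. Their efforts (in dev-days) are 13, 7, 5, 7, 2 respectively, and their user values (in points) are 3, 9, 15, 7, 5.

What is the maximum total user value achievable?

36

This is a 0-1 knapsack instance.
T + U + Q: effort 7 + 5 + 2 = 14 ≤ 22, user value 9 + 15 + 5 = 29.
T + U + G + Q: effort 7 + 5 + 7 + 2 = 21 ≤ 22, user value 9 + 15 + 7 + 5 = 36.
T + U + G: effort 7 + 5 + 7 = 19 ≤ 22, user value 9 + 15 + 7 = 31.
Best is T, U, G, and Q with total user value 36.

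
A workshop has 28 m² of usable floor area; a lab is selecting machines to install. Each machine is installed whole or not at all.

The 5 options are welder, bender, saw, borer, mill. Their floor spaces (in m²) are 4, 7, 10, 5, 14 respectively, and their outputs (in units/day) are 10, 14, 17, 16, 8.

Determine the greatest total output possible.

57

Take welder, bender, saw, and borer: floor space 4 + 7 + 10 + 5 = 26 ≤ 28, output 10 + 14 + 17 + 16 = 57.
No other feasible combination does better.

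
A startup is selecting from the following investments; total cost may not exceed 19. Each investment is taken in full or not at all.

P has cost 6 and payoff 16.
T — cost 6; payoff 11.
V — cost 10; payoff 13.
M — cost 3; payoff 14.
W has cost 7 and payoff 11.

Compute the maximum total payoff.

This is a 0-1 knapsack instance.
P + M + W: cost 6 + 3 + 7 = 16 ≤ 19, payoff 16 + 14 + 11 = 41.
P + T + M: cost 6 + 6 + 3 = 15 ≤ 19, payoff 16 + 11 + 14 = 41.
P + V + M: cost 6 + 10 + 3 = 19 ≤ 19, payoff 16 + 13 + 14 = 43.
Best is P, V, and M with total payoff 43.

43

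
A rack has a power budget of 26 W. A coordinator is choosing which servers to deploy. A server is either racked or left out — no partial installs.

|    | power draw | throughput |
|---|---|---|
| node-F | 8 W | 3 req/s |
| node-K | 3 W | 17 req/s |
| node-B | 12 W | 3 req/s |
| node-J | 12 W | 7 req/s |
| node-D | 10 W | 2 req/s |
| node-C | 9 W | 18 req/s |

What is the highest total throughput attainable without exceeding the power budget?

42

This is an integer program with binary decision variables.
node-F + node-K + node-C: power draw 8 + 3 + 9 = 20 ≤ 26, throughput 3 + 17 + 18 = 38.
node-K + node-J + node-C: power draw 3 + 12 + 9 = 24 ≤ 26, throughput 17 + 7 + 18 = 42.
Best is node-K, node-J, and node-C with total throughput 42.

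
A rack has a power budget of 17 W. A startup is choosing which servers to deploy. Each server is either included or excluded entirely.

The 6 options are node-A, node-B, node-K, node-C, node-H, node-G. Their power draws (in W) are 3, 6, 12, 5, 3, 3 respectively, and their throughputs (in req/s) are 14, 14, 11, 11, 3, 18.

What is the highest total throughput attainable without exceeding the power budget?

node-A + node-B + node-C + node-G: power draw 3 + 6 + 5 + 3 = 17 ≤ 17, throughput 14 + 14 + 11 + 18 = 57.
node-A + node-B + node-H + node-G: power draw 3 + 6 + 3 + 3 = 15 ≤ 17, throughput 14 + 14 + 3 + 18 = 49.
node-A + node-B + node-G: power draw 3 + 6 + 3 = 12 ≤ 17, throughput 14 + 14 + 18 = 46.
Best is node-A, node-B, node-C, and node-G with total throughput 57.

57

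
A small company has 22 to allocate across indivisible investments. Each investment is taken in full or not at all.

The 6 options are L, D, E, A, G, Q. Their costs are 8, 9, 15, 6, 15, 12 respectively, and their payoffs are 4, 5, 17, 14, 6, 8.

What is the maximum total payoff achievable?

A + Q: cost 6 + 12 = 18 ≤ 22, payoff 14 + 8 = 22.
E + A: cost 15 + 6 = 21 ≤ 22, payoff 17 + 14 = 31.
Best is E and A with total payoff 31.

31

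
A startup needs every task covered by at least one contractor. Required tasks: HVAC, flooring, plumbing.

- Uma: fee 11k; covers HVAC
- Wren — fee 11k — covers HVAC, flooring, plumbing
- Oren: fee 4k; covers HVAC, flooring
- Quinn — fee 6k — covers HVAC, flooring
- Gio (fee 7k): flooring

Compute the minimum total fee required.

11

This is a weighted set-cover instance.
The greedy cost-per-new-task heuristic would pick Oren and Wren for 15, but a cheaper cover exists.
Wren alone covers HVAC, flooring, plumbing — every task.
Total fee: 11.
No cover costs less than 11.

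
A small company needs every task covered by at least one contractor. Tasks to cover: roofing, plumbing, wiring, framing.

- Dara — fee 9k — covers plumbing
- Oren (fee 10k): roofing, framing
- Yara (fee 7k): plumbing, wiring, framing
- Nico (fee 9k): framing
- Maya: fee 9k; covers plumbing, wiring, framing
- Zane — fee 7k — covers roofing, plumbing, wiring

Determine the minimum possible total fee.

This is an integer covering problem.
Choose Yara and Zane: together they cover roofing, plumbing, wiring, framing — every task.
Total fee: 7 + 7 = 14.
No cover costs less than 14.

14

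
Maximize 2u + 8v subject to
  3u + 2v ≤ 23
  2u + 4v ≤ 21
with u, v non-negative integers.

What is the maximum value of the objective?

Relaxing integrality, the LP optimum is 42.00 at (u,v) = (0, 5.25), which is not an integer point.
(u,v)=(0,5): 3·0+2·5=10≤23, 2·0+4·5=20≤21, objective 40.
(u,v)=(1,4): 3·1+2·4=11≤23, 2·1+4·4=18≤21, objective 34.
(u,v)=(0,4): 3·0+2·4=8≤23, 2·0+4·4=16≤21, objective 32.
The best lattice point is (0,5), giving 40.

40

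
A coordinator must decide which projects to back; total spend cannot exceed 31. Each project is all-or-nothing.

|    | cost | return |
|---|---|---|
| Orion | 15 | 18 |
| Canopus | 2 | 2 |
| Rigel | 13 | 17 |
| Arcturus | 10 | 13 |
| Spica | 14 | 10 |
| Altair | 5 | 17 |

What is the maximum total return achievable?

Allowing fractional choices, the relaxed optimum would be about 50.6, but projects are indivisible.
Orion + Arcturus + Altair: cost 15 + 10 + 5 = 30 ≤ 31, return 18 + 13 + 17 = 48.
Canopus + Rigel + Arcturus + Altair: cost 2 + 13 + 10 + 5 = 30 ≤ 31, return 2 + 17 + 13 + 17 = 49.
Best is Canopus, Rigel, Arcturus, and Altair with total return 49.

49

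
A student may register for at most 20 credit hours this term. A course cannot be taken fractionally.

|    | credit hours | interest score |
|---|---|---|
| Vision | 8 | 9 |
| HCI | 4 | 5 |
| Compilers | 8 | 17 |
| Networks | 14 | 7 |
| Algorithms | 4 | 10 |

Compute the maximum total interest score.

Allowing fractional choices, the relaxed optimum would be about 36.5, but courses are indivisible.
Vision + Compilers + Algorithms: credit hours 8 + 8 + 4 = 20 ≤ 20, interest score 9 + 17 + 10 = 36.
HCI + Compilers + Algorithms: credit hours 4 + 8 + 4 = 16 ≤ 20, interest score 5 + 17 + 10 = 32.
Vision + HCI + Compilers: credit hours 8 + 4 + 8 = 20 ≤ 20, interest score 9 + 5 + 17 = 31.
Best is Vision, Compilers, and Algorithms with total interest score 36.

36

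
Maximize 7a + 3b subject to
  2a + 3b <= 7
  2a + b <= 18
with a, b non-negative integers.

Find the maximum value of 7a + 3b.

(a,b)=(3,0): 2·3+3·0=6≤7, 2·3+1·0=6≤18, objective 21.
(a,b)=(2,1): 2·2+3·1=7≤7, 2·2+1·1=5≤18, objective 17.
(a,b)=(2,0): 2·2+3·0=4≤7, 2·2+1·0=4≤18, objective 14.
No feasible integer point exceeds 21.

21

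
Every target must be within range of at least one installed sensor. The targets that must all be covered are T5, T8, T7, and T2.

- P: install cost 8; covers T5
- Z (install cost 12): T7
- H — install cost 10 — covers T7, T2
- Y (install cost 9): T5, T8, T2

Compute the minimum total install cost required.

Choose H and Y: together they cover T5, T8, T7, T2 — every target.
Total install cost: 10 + 9 = 19.

19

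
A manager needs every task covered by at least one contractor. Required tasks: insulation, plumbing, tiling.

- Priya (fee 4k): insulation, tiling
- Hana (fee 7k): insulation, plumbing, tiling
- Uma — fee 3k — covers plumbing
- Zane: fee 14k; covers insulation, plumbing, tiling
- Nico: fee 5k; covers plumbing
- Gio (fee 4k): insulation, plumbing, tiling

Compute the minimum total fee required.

This is an integer covering problem.
Gio alone covers insulation, plumbing, tiling — every task.
Total fee: 4.

4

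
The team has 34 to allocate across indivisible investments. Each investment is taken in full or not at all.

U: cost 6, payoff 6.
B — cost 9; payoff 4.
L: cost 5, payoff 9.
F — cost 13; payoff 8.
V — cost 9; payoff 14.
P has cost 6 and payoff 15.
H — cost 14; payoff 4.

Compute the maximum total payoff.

Allowing fractional choices, the relaxed optimum would be about 48.9, but investments are indivisible.
L + F + V + P: cost 5 + 13 + 9 + 6 = 33 ≤ 34, payoff 9 + 8 + 14 + 15 = 46.
U + L + V + P: cost 6 + 5 + 9 + 6 = 26 ≤ 34, payoff 6 + 9 + 14 + 15 = 44.
U + F + V + P: cost 6 + 13 + 9 + 6 = 34 ≤ 34, payoff 6 + 8 + 14 + 15 = 43.
Best is L, F, V, and P with total payoff 46.

46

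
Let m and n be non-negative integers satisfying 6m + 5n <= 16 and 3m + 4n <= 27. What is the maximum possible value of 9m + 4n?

18

(m,n)=(2,0) is feasible, giving 18.
(m,n)=(1,1) is feasible, giving 13.
(m,n)=(1,0) is feasible, giving 9.
Maximum is 18 at (m,n)=(2,0).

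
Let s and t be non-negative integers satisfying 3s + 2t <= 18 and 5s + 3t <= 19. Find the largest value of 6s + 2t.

20

(s,t)=(3,1): 3·3+2·1=11≤18, 5·3+3·1=18≤19, objective 20.
(s,t)=(3,0): 3·3+2·0=9≤18, 5·3+3·0=15≤19, objective 18.
Maximum is 20 at (s,t)=(3,1).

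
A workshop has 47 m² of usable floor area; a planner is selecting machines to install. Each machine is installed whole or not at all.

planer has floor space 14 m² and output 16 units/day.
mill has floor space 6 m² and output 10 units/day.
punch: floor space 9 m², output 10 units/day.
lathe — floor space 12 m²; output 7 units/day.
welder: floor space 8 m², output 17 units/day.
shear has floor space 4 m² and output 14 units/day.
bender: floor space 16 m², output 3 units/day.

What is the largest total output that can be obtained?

Allowing fractional choices, the relaxed optimum would be about 70.5, but machines are indivisible.
planer + punch + lathe + welder + shear: floor space 14 + 9 + 12 + 8 + 4 = 47 ≤ 47, output 16 + 10 + 7 + 17 + 14 = 64.
planer + mill + punch + welder + shear: floor space 14 + 6 + 9 + 8 + 4 = 41 ≤ 47, output 16 + 10 + 10 + 17 + 14 = 67.
planer + mill + lathe + welder + shear: floor space 14 + 6 + 12 + 8 + 4 = 44 ≤ 47, output 16 + 10 + 7 + 17 + 14 = 64.
Best is planer, mill, punch, welder, and shear with total output 67.

67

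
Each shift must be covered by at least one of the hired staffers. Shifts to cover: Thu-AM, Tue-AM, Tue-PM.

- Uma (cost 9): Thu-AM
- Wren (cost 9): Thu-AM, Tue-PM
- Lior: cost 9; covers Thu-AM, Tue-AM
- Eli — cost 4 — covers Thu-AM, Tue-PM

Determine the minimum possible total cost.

Choose Lior and Eli: together they cover Thu-AM, Tue-AM, Tue-PM — every shift.
Total cost: 9 + 4 = 13.
No cover costs less than 13.

13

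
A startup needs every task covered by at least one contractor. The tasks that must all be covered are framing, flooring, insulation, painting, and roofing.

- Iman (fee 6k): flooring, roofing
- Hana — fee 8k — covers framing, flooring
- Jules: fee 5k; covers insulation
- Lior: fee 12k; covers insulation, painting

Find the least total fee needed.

26

Choose Iman, Hana, and Lior: together they cover framing, flooring, insulation, painting, roofing — every task.
Total fee: 6 + 8 + 12 = 26.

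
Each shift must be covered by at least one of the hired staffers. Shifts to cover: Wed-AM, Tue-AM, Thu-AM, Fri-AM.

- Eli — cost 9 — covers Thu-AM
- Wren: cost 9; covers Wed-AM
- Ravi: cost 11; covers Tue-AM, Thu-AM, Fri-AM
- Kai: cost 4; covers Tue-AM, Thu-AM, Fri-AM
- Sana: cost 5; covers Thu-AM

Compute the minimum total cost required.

13

Choose Wren and Kai: together they cover Wed-AM, Tue-AM, Thu-AM, Fri-AM — every shift.
Total cost: 9 + 4 = 13.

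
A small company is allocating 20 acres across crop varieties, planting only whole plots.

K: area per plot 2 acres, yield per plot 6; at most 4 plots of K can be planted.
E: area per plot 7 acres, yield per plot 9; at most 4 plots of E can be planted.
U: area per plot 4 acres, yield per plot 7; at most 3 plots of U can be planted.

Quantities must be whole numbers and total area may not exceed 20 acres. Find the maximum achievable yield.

45

This is a bounded integer knapsack.
4×K, 1×E, and 1×U: area 19 ≤ 20, yield 4·6 + 1·9 + 1·7 = 40.
4×K and 3×U: area 20 ≤ 20, yield 4·6 + 3·7 = 45.
Best is 45.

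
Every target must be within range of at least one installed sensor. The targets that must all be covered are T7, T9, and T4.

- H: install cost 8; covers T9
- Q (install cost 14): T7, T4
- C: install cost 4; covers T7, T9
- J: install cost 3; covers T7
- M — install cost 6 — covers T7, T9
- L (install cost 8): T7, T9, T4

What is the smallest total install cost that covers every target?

The greedy cost-per-new-target heuristic would pick C and L for 12, but a cheaper cover exists.
L alone covers T7, T9, T4 — every target.
Total install cost: 8.
No cover costs less than 8.

8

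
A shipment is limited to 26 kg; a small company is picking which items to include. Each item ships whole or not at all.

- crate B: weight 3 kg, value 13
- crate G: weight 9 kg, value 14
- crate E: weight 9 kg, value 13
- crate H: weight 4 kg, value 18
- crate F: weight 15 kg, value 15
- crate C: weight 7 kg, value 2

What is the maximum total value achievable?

58

Allowing fractional choices, the relaxed optimum would be about 59.0, but items are indivisible.
crate B + crate H + crate F: weight 3 + 4 + 15 = 22 ≤ 26, value 13 + 18 + 15 = 46.
crate B + crate G + crate E + crate H: weight 3 + 9 + 9 + 4 = 25 ≤ 26, value 13 + 14 + 13 + 18 = 58.
crate B + crate G + crate H + crate C: weight 3 + 9 + 4 + 7 = 23 ≤ 26, value 13 + 14 + 18 + 2 = 47.
Best is crate B, crate G, crate E, and crate H with total value 58.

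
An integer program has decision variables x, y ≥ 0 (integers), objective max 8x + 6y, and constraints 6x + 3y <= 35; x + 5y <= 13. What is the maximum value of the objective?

The continuous relaxation peaks at (5.04, 1.59) with value 49.85; rounding to a feasible lattice point costs some objective.
(x,y)=(5,1): 6·5+3·1=33≤35, 1·5+5·1=10≤13, objective 46.
(x,y)=(5,0): 6·5+3·0=30≤35, 1·5+5·0=5≤13, objective 40.
The best lattice point is (5,1), giving 46.

46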